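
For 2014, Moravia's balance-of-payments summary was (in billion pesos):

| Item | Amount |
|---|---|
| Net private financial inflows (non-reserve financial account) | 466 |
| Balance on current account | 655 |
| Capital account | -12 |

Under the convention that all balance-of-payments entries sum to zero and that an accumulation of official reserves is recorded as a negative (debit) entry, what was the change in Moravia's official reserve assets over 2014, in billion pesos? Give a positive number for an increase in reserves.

Official reserve transactions balance = -(655 + (-12) + 466) = -1109
An accumulation of reserves is recorded as a debit (negative entry), so the change in the stock of reserves is the negative of that balance.
Change in official reserves = -(-1109) = 1109

1109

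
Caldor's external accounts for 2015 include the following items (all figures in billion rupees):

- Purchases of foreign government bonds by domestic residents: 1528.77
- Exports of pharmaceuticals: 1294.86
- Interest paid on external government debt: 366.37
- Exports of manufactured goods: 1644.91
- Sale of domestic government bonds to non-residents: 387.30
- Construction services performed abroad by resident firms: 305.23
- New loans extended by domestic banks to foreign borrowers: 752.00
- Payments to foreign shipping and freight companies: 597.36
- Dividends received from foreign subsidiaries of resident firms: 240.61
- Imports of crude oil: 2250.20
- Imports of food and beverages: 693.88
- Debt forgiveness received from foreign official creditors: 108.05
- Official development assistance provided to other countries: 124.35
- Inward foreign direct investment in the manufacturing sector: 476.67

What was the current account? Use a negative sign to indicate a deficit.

-546.55

Goods: 1644.91 + 1294.86 - 2250.20 - 693.88 = -4.31
Services: -597.36 + 305.23 = -292.13
Primary income: -366.37 + 240.61 = -125.76
Secondary income: -124.35
Current account = (-4.31) + (-292.13) + (-125.76) + (-124.35) = -546.55
(Excluded from the current account — financial account: purchases of foreign government bonds by domestic residents 1528.77, sale of domestic government bonds to non-residents 387.30, new loans extended by domestic banks to foreign borrowers 752.00, inward foreign direct investment in the manufacturing sector 476.67; capital account: debt forgiveness received from foreign official creditors 108.05.)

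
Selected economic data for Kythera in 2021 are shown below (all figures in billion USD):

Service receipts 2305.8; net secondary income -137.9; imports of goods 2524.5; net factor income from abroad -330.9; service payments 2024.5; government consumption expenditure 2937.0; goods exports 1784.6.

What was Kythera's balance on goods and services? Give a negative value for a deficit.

-458.6

Goods balance = 1784.6 - 2524.5 = -739.9
Services balance = 2305.8 - 2024.5 = 281.3
Trade balance (goods + services) = -739.9 + 281.3 = -458.6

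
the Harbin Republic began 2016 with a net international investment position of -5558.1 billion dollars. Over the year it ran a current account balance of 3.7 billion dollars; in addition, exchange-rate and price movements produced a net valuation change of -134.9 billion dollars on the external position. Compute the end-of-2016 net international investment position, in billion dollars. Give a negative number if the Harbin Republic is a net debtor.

-5689.3

Change in NIIP = current account + net valuation change = 3.7 + (-134.9) = -131.2
End-of-year NIIP = -5558.1 + (-131.2) = -5689.3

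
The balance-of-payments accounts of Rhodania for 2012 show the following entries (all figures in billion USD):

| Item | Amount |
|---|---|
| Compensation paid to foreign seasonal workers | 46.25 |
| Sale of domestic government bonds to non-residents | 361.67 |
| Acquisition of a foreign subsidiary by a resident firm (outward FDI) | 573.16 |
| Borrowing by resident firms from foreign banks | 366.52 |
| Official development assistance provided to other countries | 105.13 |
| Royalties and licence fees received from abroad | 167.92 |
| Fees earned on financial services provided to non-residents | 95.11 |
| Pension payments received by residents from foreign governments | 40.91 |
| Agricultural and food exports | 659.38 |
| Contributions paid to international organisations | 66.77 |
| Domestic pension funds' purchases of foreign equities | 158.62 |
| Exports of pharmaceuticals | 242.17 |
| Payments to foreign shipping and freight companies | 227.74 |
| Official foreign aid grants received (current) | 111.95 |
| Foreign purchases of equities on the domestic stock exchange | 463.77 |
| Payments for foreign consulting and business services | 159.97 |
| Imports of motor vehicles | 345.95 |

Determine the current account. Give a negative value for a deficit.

365.63

Goods: -345.95 + 659.38 + 242.17 = 555.60
Services: 95.11 - 159.97 + 167.92 - 227.74 = -124.68
Primary income: -46.25
Secondary income: -66.77 + 40.91 - 105.13 + 111.95 = -19.04
Current account = 555.60 + (-124.68) + (-46.25) + (-19.04) = 365.63
(Excluded from the current account — financial account: sale of domestic government bonds to non-residents 361.67, acquisition of a foreign subsidiary by a resident firm (outward FDI) 573.16, borrowing by resident firms from foreign banks 366.52, domestic pension funds' purchases of foreign equities 158.62, foreign purchases of equities on the domestic stock exchange 463.77.)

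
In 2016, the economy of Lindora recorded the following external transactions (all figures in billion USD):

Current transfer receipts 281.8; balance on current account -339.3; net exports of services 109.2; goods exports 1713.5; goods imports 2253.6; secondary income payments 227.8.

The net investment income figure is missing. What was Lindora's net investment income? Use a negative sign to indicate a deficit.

Current account = goods balance + services balance + net primary income + net secondary income
Sum of the known components = -376.9
Net investment income = CA - (known components) = -339.3 - (-376.9) = 37.6

37.6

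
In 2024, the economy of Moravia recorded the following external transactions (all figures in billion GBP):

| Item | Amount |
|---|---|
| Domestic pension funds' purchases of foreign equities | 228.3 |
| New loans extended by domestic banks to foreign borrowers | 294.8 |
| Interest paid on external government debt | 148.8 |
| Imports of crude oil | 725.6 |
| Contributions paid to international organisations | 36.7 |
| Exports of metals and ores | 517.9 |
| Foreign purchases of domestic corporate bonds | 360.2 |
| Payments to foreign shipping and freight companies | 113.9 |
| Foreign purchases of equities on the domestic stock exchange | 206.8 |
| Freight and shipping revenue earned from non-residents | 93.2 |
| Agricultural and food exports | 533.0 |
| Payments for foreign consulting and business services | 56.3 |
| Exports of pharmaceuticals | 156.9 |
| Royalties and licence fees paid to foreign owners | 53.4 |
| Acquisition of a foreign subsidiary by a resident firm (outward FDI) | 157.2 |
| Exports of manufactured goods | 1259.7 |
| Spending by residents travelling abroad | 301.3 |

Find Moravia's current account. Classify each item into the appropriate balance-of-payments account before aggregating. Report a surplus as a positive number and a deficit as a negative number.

Goods: 1259.7 + 533.0 + 156.9 - 725.6 + 517.9 = 1741.9
Services: -53.4 - 301.3 - 113.9 - 56.3 + 93.2 = -431.7
Primary income: -148.8
Secondary income: -36.7
Current account = 1741.9 + (-431.7) + (-148.8) + (-36.7) = 1124.7
(Excluded from the current account — financial account: domestic pension funds' purchases of foreign equities 228.3, new loans extended by domestic banks to foreign borrowers 294.8, foreign purchases of domestic corporate bonds 360.2, foreign purchases of equities on the domestic stock exchange 206.8, acquisition of a foreign subsidiary by a resident firm (outward FDI) 157.2.)

1124.7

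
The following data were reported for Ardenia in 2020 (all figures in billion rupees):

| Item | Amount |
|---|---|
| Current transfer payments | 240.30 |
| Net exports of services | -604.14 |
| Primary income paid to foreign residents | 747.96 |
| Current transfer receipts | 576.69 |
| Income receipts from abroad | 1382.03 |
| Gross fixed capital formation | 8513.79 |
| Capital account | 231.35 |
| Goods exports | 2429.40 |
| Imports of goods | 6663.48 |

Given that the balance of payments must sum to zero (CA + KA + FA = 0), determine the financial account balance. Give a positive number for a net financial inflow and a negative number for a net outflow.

3636.41

Goods balance = 2429.40 - 6663.48 = -4234.08
Services balance = -604.14
Trade balance (goods + services) = -4234.08 + (-604.14) = -4838.22
Net primary income = 1382.03 - 747.96 = 634.07
Net secondary income = 576.69 - 240.30 = 336.39
Current account = -4838.22 + 634.07 + 336.39 = -3867.76
Financial account = -(-3867.76 + 231.35) = 3636.41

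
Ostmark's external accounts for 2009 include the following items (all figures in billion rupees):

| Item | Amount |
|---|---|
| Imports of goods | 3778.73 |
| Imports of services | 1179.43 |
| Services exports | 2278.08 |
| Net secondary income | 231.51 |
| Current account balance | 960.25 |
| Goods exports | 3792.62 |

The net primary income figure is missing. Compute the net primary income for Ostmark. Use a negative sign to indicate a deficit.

-383.80

Current account = goods balance + services balance + net primary income + net secondary income
Sum of the known components = 1344.05
Net primary income = CA - (known components) = 960.25 - 1344.05 = -383.80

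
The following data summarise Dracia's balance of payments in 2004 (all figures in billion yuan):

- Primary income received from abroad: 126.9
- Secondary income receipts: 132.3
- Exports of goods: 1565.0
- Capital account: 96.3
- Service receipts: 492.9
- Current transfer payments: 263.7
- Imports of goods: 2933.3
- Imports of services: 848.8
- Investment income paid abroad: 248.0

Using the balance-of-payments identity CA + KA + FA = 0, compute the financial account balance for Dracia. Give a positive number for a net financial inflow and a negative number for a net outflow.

1880.4

Goods balance = 1565.0 - 2933.3 = -1368.3
Services balance = 492.9 - 848.8 = -355.9
Trade balance (goods + services) = -1368.3 + (-355.9) = -1724.2
Net primary income = 126.9 - 248.0 = -121.1
Net secondary income = 132.3 - 263.7 = -131.4
Current account = -1724.2 + (-121.1) + (-131.4) = -1976.7
Financial account = -(-1976.7 + 96.3) = 1880.4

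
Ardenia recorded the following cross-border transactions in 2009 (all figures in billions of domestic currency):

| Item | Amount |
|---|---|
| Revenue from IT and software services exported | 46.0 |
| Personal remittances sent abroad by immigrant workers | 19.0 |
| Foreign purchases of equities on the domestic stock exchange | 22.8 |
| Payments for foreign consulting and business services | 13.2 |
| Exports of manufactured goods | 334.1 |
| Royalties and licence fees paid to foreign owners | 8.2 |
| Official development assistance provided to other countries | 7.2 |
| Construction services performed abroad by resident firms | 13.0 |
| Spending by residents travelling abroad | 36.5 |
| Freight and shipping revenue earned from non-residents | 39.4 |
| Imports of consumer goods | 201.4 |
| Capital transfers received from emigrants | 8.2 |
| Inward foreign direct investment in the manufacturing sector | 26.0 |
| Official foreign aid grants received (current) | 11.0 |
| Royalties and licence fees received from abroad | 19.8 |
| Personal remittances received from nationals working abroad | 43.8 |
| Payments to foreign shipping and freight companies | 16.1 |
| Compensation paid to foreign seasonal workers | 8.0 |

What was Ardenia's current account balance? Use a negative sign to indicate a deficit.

197.5

Goods: -201.4 + 334.1 = 132.7
Services: 13.0 - 36.5 - 16.1 - 13.2 + 19.8 + 46.0 - 8.2 + 39.4 = 44.2
Primary income: -8.0
Secondary income: -19.0 + 43.8 + 11.0 - 7.2 = 28.6
Current account = 132.7 + 44.2 + (-8.0) + 28.6 = 197.5
(Excluded from the current account — financial account: foreign purchases of equities on the domestic stock exchange 22.8, inward foreign direct investment in the manufacturing sector 26.0; capital account: capital transfers received from emigrants 8.2.)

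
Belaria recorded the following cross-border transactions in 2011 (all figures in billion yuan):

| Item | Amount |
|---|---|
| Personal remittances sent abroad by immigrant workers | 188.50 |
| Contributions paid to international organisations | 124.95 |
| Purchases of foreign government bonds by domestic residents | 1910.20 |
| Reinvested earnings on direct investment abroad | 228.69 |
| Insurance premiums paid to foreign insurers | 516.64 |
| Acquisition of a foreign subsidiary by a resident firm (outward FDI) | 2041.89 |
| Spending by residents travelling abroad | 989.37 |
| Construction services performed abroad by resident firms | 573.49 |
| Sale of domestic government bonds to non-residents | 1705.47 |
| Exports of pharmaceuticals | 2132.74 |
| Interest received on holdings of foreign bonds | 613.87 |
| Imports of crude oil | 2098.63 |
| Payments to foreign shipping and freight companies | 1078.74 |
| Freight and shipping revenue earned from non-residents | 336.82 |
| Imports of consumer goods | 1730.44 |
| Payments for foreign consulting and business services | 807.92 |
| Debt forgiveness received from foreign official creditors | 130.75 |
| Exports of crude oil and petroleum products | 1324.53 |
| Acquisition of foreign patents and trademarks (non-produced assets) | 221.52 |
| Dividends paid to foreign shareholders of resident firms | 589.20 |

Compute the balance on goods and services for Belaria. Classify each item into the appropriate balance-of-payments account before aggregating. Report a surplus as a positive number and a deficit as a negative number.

Goods: -2098.63 + 1324.53 + 2132.74 - 1730.44 = -371.80
Services: -1078.74 - 516.64 - 807.92 - 989.37 + 336.82 + 573.49 = -2482.36
Trade balance = -371.80 + (-2482.36) = -2854.16
(Excluded from the trade balance — secondary income: personal remittances sent abroad by immigrant workers 188.50, contributions paid to international organisations 124.95; financial account: purchases of foreign government bonds by domestic residents 1910.20, acquisition of a foreign subsidiary by a resident firm (outward FDI) 2041.89, sale of domestic government bonds to non-residents 1705.47; primary income: reinvested earnings on direct investment abroad 228.69, interest received on holdings of foreign bonds 613.87, dividends paid to foreign shareholders of resident firms 589.20; capital account: debt forgiveness received from foreign official creditors 130.75, acquisition of foreign patents and trademarks (non-produced assets) 221.52.)

-2854.16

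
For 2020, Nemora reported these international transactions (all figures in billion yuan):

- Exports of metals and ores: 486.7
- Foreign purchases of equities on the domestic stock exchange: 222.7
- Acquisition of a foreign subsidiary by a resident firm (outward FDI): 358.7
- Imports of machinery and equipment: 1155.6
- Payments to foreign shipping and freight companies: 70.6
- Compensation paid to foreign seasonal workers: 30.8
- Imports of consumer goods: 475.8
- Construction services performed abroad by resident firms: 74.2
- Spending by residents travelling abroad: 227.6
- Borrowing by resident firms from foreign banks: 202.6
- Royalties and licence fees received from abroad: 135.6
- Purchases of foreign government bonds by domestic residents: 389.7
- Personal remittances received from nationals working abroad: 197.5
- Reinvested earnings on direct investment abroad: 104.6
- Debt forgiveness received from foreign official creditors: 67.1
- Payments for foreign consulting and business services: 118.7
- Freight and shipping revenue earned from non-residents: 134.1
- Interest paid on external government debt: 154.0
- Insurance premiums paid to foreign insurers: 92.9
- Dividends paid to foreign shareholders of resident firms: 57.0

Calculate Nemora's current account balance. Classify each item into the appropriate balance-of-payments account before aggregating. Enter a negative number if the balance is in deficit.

Goods: 486.7 - 475.8 - 1155.6 = -1144.7
Services: 135.6 + 134.1 - 70.6 - 227.6 - 92.9 + 74.2 - 118.7 = -165.9
Primary income: 104.6 - 57.0 - 30.8 - 154.0 = -137.2
Secondary income: 197.5
Current account = (-1144.7) + (-165.9) + (-137.2) + 197.5 = -1250.3
(Excluded from the current account — financial account: foreign purchases of equities on the domestic stock exchange 222.7, acquisition of a foreign subsidiary by a resident firm (outward FDI) 358.7, borrowing by resident firms from foreign banks 202.6, purchases of foreign government bonds by domestic residents 389.7; capital account: debt forgiveness received from foreign official creditors 67.1.)

-1250.3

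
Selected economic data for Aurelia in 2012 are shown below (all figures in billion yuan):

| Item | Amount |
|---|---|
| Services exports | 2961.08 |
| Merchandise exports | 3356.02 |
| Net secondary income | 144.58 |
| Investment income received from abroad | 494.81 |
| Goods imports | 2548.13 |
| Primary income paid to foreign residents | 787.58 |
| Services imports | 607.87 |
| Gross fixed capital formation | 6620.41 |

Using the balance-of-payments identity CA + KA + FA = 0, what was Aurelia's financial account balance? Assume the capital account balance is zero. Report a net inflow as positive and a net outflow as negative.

Goods balance = 3356.02 - 2548.13 = 807.89
Services balance = 2961.08 - 607.87 = 2353.21
Trade balance (goods + services) = 807.89 + 2353.21 = 3161.10
Net primary income = 494.81 - 787.58 = -292.77
Net secondary income = 144.58
Current account = 3161.10 + (-292.77) + 144.58 = 3012.91
Financial account = -(3012.91) = -3012.91

-3012.91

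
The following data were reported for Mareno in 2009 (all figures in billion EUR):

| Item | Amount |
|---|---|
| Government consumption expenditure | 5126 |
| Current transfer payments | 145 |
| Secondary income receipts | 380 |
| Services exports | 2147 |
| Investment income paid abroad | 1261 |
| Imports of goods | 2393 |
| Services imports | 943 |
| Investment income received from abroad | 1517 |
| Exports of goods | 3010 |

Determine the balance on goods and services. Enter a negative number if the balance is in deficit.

Goods balance = 3010 - 2393 = 617
Services balance = 2147 - 943 = 1204
Trade balance (goods + services) = 617 + 1204 = 1821

1821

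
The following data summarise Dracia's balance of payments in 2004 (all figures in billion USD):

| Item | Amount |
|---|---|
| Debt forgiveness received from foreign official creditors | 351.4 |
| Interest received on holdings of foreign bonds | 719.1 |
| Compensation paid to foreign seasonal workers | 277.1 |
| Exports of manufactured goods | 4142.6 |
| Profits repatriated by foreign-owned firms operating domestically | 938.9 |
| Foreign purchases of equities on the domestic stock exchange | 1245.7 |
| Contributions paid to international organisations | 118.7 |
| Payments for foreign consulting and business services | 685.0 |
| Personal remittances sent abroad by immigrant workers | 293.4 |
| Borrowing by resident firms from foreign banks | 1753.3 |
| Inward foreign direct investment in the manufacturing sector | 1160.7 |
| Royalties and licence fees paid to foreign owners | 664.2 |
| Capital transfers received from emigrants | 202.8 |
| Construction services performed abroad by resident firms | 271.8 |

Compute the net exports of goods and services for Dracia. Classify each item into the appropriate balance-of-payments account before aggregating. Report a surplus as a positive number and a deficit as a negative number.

3065.2

Goods: 4142.6
Services: -685.0 - 664.2 + 271.8 = -1077.4
Trade balance = 4142.6 + (-1077.4) = 3065.2
(Excluded from the trade balance — capital account: debt forgiveness received from foreign official creditors 351.4, capital transfers received from emigrants 202.8; primary income: interest received on holdings of foreign bonds 719.1, compensation paid to foreign seasonal workers 277.1, profits repatriated by foreign-owned firms operating domestically 938.9; financial account: foreign purchases of equities on the domestic stock exchange 1245.7, borrowing by resident firms from foreign banks 1753.3, inward foreign direct investment in the manufacturing sector 1160.7; secondary income: contributions paid to international organisations 118.7, personal remittances sent abroad by immigrant workers 293.4.)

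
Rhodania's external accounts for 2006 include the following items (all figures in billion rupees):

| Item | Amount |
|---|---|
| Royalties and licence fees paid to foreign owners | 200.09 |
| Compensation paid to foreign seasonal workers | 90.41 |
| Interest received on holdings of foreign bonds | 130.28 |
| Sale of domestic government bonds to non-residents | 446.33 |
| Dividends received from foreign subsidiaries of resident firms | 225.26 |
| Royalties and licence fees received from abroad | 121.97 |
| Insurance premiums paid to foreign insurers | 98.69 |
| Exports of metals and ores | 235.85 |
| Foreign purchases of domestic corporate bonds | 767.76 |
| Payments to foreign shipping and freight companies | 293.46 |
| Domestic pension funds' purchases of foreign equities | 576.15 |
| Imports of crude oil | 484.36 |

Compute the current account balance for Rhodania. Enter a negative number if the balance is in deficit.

Goods: -484.36 + 235.85 = -248.51
Services: -293.46 - 200.09 + 121.97 - 98.69 = -470.27
Primary income: 130.28 + 225.26 - 90.41 = 265.13
Current account = (-248.51) + (-470.27) + 265.13 = -453.65
(Excluded from the current account — financial account: sale of domestic government bonds to non-residents 446.33, foreign purchases of domestic corporate bonds 767.76, domestic pension funds' purchases of foreign equities 576.15.)

-453.65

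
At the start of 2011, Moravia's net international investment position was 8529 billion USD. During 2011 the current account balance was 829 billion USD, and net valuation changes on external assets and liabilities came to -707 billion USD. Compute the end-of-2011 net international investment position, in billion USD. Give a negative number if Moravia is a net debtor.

8651

Change in NIIP = current account + net valuation change = 829 + (-707) = 122
End-of-year NIIP = 8529 + 122 = 8651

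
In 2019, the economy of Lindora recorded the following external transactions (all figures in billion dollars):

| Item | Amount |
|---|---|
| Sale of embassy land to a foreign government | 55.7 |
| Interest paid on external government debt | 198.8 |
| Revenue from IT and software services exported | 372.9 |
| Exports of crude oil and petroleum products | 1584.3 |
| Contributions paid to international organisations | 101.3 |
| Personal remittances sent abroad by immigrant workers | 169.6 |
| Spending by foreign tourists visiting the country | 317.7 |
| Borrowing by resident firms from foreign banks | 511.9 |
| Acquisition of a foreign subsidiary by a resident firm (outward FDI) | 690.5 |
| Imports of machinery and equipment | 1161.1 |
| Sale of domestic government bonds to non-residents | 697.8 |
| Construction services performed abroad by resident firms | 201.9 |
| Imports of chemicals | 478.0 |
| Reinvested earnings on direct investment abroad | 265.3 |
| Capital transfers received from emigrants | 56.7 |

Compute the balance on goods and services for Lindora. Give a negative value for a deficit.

837.7

Goods: 1584.3 - 1161.1 - 478.0 = -54.8
Services: 372.9 + 201.9 + 317.7 = 892.5
Trade balance = -54.8 + 892.5 = 837.7
(Excluded from the trade balance — capital account: sale of embassy land to a foreign government 55.7, capital transfers received from emigrants 56.7; primary income: interest paid on external government debt 198.8, reinvested earnings on direct investment abroad 265.3; secondary income: contributions paid to international organisations 101.3, personal remittances sent abroad by immigrant workers 169.6; financial account: borrowing by resident firms from foreign banks 511.9, acquisition of a foreign subsidiary by a resident firm (outward FDI) 690.5, sale of domestic government bonds to non-residents 697.8.)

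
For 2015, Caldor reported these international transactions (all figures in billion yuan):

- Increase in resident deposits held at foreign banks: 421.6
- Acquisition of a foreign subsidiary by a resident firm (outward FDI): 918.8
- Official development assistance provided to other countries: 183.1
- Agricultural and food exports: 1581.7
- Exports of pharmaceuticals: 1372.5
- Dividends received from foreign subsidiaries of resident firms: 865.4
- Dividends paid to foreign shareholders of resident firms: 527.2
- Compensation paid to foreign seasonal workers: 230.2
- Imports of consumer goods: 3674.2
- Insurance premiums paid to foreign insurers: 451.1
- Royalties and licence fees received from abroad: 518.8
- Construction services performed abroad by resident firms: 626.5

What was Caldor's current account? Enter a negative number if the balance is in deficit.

-100.9

Goods: -3674.2 + 1372.5 + 1581.7 = -720.0
Services: -451.1 + 518.8 + 626.5 = 694.2
Primary income: 865.4 - 230.2 - 527.2 = 108.0
Secondary income: -183.1
Current account = (-720.0) + 694.2 + 108.0 + (-183.1) = -100.9
(Excluded from the current account — financial account: increase in resident deposits held at foreign banks 421.6, acquisition of a foreign subsidiary by a resident firm (outward FDI) 918.8.)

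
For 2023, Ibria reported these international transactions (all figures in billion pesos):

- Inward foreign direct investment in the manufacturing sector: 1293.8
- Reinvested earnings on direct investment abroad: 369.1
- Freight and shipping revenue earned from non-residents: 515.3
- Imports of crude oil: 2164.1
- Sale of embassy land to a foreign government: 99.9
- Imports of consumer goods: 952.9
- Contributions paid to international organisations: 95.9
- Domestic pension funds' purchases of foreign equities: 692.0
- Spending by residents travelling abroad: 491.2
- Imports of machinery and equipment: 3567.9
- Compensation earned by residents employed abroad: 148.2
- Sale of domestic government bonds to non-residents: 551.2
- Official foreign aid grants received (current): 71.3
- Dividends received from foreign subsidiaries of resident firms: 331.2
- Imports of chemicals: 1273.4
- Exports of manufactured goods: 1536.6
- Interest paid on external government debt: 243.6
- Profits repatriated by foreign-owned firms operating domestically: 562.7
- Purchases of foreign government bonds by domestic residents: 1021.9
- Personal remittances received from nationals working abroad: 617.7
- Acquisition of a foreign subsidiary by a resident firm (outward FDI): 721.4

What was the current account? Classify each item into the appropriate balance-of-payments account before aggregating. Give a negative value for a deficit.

-5762.3

Goods: 1536.6 - 1273.4 - 952.9 - 3567.9 - 2164.1 = -6421.7
Services: 515.3 - 491.2 = 24.1
Primary income: 331.2 + 148.2 - 243.6 + 369.1 - 562.7 = 42.2
Secondary income: -95.9 + 617.7 + 71.3 = 593.1
Current account = (-6421.7) + 24.1 + 42.2 + 593.1 = -5762.3
(Excluded from the current account — financial account: inward foreign direct investment in the manufacturing sector 1293.8, domestic pension funds' purchases of foreign equities 692.0, sale of domestic government bonds to non-residents 551.2, purchases of foreign government bonds by domestic residents 1021.9, acquisition of a foreign subsidiary by a resident firm (outward FDI) 721.4; capital account: sale of embassy land to a foreign government 99.9.)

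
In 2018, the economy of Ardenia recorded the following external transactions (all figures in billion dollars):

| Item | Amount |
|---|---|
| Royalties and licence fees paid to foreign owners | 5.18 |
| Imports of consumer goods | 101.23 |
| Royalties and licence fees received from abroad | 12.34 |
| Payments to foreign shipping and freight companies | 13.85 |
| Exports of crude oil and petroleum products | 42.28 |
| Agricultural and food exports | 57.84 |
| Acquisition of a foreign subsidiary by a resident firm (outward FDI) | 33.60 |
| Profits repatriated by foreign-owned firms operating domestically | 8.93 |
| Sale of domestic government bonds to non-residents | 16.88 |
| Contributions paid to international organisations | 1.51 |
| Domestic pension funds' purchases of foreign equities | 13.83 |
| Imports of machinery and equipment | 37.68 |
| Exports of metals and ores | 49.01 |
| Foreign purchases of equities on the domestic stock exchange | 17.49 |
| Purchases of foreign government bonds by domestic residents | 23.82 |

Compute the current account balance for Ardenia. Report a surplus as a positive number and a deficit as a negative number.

Goods: -37.68 + 57.84 + 49.01 + 42.28 - 101.23 = 10.22
Services: 12.34 - 13.85 - 5.18 = -6.69
Primary income: -8.93
Secondary income: -1.51
Current account = 10.22 + (-6.69) + (-8.93) + (-1.51) = -6.91
(Excluded from the current account — financial account: acquisition of a foreign subsidiary by a resident firm (outward FDI) 33.60, sale of domestic government bonds to non-residents 16.88, domestic pension funds' purchases of foreign equities 13.83, foreign purchases of equities on the domestic stock exchange 17.49, purchases of foreign government bonds by domestic residents 23.82.)

-6.91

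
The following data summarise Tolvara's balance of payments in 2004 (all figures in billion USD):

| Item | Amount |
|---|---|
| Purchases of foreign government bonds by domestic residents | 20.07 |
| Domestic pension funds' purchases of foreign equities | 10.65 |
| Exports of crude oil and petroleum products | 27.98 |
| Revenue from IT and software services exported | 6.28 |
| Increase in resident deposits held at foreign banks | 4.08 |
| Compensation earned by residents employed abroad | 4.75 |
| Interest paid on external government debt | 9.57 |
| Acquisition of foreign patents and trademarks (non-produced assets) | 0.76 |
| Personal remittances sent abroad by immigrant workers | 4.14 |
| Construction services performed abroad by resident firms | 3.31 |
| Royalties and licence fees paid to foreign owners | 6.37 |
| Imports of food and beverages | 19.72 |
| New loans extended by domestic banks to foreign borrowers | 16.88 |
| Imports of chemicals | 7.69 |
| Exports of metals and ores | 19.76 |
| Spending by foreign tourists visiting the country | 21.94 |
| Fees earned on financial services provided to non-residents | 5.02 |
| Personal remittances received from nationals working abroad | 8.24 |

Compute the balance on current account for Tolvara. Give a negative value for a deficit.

Goods: -7.69 + 19.76 - 19.72 + 27.98 = 20.33
Services: -6.37 + 5.02 + 6.28 + 3.31 + 21.94 = 30.18
Primary income: 4.75 - 9.57 = -4.82
Secondary income: 8.24 - 4.14 = 4.10
Current account = 20.33 + 30.18 + (-4.82) + 4.10 = 49.79
(Excluded from the current account — financial account: purchases of foreign government bonds by domestic residents 20.07, domestic pension funds' purchases of foreign equities 10.65, increase in resident deposits held at foreign banks 4.08, new loans extended by domestic banks to foreign borrowers 16.88; capital account: acquisition of foreign patents and trademarks (non-produced assets) 0.76.)

49.79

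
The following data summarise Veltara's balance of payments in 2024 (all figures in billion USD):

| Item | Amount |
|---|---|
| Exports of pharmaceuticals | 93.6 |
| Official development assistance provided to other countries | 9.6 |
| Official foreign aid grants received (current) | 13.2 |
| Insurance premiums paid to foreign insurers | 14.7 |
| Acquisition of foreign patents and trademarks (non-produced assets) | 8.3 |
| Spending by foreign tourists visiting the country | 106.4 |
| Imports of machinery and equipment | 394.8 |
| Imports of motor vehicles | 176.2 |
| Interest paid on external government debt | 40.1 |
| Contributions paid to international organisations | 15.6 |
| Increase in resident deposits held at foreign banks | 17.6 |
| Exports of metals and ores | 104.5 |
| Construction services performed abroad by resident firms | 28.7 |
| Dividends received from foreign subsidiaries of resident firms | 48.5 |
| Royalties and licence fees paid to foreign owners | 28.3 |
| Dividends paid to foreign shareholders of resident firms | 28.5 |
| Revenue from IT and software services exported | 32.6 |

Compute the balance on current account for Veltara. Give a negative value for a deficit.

Goods: -394.8 - 176.2 + 93.6 + 104.5 = -372.9
Services: -28.3 - 14.7 + 28.7 + 106.4 + 32.6 = 124.7
Primary income: -40.1 - 28.5 + 48.5 = -20.1
Secondary income: -9.6 + 13.2 - 15.6 = -12.0
Current account = (-372.9) + 124.7 + (-20.1) + (-12.0) = -280.3
(Excluded from the current account — capital account: acquisition of foreign patents and trademarks (non-produced assets) 8.3; financial account: increase in resident deposits held at foreign banks 17.6.)

-280.3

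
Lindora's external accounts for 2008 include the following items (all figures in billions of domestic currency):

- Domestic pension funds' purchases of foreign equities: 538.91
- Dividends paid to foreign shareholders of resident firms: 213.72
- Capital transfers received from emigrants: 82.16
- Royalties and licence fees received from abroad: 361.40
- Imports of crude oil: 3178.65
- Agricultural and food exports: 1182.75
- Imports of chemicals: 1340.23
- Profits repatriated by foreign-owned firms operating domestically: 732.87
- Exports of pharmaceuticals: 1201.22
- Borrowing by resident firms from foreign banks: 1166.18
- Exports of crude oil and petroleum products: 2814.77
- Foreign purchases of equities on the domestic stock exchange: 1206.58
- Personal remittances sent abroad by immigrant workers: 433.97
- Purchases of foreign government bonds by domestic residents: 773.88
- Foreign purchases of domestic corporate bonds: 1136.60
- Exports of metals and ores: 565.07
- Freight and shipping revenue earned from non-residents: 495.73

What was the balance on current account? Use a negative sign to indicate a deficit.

Goods: 565.07 - 1340.23 + 1201.22 + 2814.77 - 3178.65 + 1182.75 = 1244.93
Services: 361.40 + 495.73 = 857.13
Primary income: -732.87 - 213.72 = -946.59
Secondary income: -433.97
Current account = 1244.93 + 857.13 + (-946.59) + (-433.97) = 721.50
(Excluded from the current account — financial account: domestic pension funds' purchases of foreign equities 538.91, borrowing by resident firms from foreign banks 1166.18, foreign purchases of equities on the domestic stock exchange 1206.58, purchases of foreign government bonds by domestic residents 773.88, foreign purchases of domestic corporate bonds 1136.60; capital account: capital transfers received from emigrants 82.16.)

721.50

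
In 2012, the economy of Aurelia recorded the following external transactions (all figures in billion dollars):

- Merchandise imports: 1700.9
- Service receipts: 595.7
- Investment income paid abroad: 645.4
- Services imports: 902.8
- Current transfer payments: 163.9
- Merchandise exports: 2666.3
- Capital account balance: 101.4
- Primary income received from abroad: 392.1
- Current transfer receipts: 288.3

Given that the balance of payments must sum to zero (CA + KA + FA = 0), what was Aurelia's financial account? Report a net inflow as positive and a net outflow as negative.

Goods balance = 2666.3 - 1700.9 = 965.4
Services balance = 595.7 - 902.8 = -307.1
Trade balance (goods + services) = 965.4 + (-307.1) = 658.3
Net primary income = 392.1 - 645.4 = -253.3
Net secondary income = 288.3 - 163.9 = 124.4
Current account = 658.3 + (-253.3) + 124.4 = 529.4
Financial account = -(529.4 + 101.4) = -630.8

-630.8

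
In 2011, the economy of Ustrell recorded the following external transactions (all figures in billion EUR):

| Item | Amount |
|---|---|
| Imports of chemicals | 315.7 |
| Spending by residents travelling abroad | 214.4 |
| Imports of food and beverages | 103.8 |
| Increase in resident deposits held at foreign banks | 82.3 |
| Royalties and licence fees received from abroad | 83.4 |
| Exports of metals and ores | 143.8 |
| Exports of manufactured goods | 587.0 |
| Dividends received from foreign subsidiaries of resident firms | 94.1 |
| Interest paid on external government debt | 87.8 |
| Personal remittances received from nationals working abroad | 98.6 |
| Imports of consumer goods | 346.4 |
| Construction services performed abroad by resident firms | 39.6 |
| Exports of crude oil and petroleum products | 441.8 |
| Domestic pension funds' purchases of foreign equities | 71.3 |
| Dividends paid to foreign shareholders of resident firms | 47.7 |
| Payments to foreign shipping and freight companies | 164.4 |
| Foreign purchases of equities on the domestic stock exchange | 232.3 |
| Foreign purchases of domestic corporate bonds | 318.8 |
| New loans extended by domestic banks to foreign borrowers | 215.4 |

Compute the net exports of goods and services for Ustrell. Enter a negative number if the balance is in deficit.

Goods: 441.8 - 346.4 - 103.8 + 143.8 + 587.0 - 315.7 = 406.7
Services: 83.4 - 214.4 + 39.6 - 164.4 = -255.8
Trade balance = 406.7 + (-255.8) = 150.9
(Excluded from the trade balance — financial account: increase in resident deposits held at foreign banks 82.3, domestic pension funds' purchases of foreign equities 71.3, foreign purchases of equities on the domestic stock exchange 232.3, foreign purchases of domestic corporate bonds 318.8, new loans extended by domestic banks to foreign borrowers 215.4; primary income: dividends received from foreign subsidiaries of resident firms 94.1, interest paid on external government debt 87.8, dividends paid to foreign shareholders of resident firms 47.7; secondary income: personal remittances received from nationals working abroad 98.6.)

150.9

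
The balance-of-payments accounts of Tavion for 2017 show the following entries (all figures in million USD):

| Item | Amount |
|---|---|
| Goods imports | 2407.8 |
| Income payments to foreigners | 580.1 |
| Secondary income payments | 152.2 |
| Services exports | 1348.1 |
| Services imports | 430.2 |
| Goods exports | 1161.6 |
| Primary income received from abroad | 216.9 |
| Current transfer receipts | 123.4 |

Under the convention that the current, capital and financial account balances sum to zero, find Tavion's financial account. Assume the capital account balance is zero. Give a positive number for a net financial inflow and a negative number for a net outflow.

Goods balance = 1161.6 - 2407.8 = -1246.2
Services balance = 1348.1 - 430.2 = 917.9
Trade balance (goods + services) = -1246.2 + 917.9 = -328.3
Net primary income = 216.9 - 580.1 = -363.2
Net secondary income = 123.4 - 152.2 = -28.8
Current account = -328.3 + (-363.2) + (-28.8) = -720.3
Financial account = -(-720.3) = 720.3

720.3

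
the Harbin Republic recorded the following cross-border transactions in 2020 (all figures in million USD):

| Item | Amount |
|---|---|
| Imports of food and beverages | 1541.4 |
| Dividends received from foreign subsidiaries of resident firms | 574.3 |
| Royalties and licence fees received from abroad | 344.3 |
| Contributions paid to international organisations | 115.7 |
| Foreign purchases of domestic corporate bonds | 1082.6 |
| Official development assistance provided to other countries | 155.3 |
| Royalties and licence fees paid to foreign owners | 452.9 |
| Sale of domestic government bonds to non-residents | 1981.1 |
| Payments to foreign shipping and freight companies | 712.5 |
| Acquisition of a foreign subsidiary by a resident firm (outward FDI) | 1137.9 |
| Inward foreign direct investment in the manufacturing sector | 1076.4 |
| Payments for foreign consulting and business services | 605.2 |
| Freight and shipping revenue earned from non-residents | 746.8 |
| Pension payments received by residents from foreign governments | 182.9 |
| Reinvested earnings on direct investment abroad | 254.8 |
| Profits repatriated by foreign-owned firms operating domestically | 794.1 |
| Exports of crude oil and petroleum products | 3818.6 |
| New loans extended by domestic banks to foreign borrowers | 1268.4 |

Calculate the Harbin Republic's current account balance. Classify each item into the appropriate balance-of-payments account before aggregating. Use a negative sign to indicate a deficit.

Goods: -1541.4 + 3818.6 = 2277.2
Services: 746.8 - 605.2 + 344.3 - 712.5 - 452.9 = -679.5
Primary income: 254.8 + 574.3 - 794.1 = 35.0
Secondary income: -115.7 + 182.9 - 155.3 = -88.1
Current account = 2277.2 + (-679.5) + 35.0 + (-88.1) = 1544.6
(Excluded from the current account — financial account: foreign purchases of domestic corporate bonds 1082.6, sale of domestic government bonds to non-residents 1981.1, acquisition of a foreign subsidiary by a resident firm (outward FDI) 1137.9, inward foreign direct investment in the manufacturing sector 1076.4, new loans extended by domestic banks to foreign borrowers 1268.4.)

1544.6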